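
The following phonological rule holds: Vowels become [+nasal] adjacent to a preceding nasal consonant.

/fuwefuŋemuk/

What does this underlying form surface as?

[fuwefuŋẽmũk]

/e/ after nasal /ŋ/ → [ẽ]
/u/ after nasal /m/ → [ũ]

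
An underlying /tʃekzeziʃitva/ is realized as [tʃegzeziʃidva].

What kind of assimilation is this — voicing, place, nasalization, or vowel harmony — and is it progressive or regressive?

/k/→[g] /t/→[d].
Each target copies a feature from the following segment, so the direction is regressive.

voicing assimilation, regressive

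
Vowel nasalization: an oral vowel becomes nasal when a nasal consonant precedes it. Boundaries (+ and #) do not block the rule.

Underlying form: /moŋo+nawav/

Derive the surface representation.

/o/ after nasal /m/ → [õ]
/o/ after nasal /ŋ/ → [õ]
/a/ after nasal /n/ → [ã]

[mõŋõ+nãwav]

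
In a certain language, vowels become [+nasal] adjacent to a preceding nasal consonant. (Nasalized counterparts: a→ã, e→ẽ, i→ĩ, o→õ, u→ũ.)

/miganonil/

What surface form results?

/i/ after nasal /m/ → [ĩ]
/o/ after nasal /n/ → [õ]
/i/ after nasal /n/ → [ĩ]

[mĩganõnĩl]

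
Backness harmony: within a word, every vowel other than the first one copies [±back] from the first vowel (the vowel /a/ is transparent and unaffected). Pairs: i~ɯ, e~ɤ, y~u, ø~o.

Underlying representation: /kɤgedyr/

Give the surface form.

[kɤgɤdur]

/e/ harmonizes with /ɤ/ ([+back]) → [ɤ]
/y/ harmonizes with /ɤ/ ([+back]) → [u]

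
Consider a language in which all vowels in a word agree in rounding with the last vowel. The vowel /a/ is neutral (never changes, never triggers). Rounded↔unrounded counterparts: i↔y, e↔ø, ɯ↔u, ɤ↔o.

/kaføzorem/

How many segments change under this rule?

/ø/ harmonizes with /e/ ([-round]) → [e]
/o/ harmonizes with /e/ ([-round]) → [ɤ]
2 segments change.

2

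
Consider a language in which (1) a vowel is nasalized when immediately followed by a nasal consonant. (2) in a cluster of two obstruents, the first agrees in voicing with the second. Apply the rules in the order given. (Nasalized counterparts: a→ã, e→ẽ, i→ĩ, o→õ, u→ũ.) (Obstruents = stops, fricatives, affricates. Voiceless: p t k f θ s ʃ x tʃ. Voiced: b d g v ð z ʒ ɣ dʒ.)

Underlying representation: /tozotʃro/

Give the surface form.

[tozotʃro]

Rule 1: no segment meets the rule's conditions; no change.
After rule 1: tozotʃro
Rule 2: no segment meets the rule's conditions; no change.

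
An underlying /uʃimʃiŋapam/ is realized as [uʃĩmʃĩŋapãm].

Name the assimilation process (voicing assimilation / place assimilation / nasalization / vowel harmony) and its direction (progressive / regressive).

nasalization, regressive

/i/→[ĩ] /i/→[ĩ] /a/→[ã].
Each target copies a feature from the following segment, so the direction is regressive.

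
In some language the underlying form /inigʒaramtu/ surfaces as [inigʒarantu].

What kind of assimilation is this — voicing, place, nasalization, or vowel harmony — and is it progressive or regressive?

/m/→[n].
Each target copies a feature from the following segment, so the direction is regressive.

place assimilation, regressive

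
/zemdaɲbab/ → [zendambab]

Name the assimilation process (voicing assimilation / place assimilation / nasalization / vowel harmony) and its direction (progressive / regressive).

/m/→[n] /ɲ/→[m].
Each target copies a feature from the following segment, so the direction is regressive.

place assimilation, regressive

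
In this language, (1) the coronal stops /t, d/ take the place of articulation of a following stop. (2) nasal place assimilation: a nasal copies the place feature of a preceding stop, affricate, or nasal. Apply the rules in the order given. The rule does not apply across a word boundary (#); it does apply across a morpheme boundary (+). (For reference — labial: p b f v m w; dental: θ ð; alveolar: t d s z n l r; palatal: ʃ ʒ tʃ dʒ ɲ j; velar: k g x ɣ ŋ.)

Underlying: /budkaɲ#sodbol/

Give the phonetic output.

Rule 1: /d/ before /k/ (velar) → [g]
Rule 1: /d/ before /b/ (labial) → [b]
After rule 1: bugkaɲ#sobbol
Rule 2: no segment meets the rule's conditions; no change.

[bugkaɲ#sobbol]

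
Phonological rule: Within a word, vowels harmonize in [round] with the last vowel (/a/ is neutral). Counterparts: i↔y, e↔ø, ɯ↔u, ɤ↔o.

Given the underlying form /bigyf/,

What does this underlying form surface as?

[bygyf]

/i/ harmonizes with /y/ ([+round]) → [y]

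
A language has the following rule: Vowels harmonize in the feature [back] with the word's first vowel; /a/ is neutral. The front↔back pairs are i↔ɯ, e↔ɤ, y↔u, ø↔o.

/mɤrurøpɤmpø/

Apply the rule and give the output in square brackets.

/ø/ harmonizes with /ɤ/ ([+back]) → [o]
/ø/ harmonizes with /ɤ/ ([+back]) → [o]

[mɤruropɤmpo]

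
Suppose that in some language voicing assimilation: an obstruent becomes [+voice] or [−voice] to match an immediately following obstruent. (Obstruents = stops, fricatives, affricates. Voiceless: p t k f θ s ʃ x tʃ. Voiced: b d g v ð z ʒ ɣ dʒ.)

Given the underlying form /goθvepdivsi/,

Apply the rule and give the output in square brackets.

[goðvebdifsi]

/θ/ before /v/ (voiced) → [ð]
/p/ before /d/ (voiced) → [b]
/v/ before /s/ (voiceless) → [f]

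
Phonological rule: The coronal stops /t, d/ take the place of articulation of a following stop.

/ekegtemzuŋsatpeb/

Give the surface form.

/t/ before /p/ (labial) → [p]

[ekegtemzuŋsappeb]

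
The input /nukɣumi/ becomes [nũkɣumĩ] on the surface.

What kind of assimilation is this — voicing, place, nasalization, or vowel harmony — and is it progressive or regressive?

nasalization, progressive

/u/→[ũ] /i/→[ĩ].
Each target copies a feature from the preceding segment, so the direction is progressive.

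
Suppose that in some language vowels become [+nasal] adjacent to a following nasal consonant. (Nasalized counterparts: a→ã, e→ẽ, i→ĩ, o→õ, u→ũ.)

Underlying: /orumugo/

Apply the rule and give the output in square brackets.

[orũmugo]

/u/ before nasal /m/ → [ũ]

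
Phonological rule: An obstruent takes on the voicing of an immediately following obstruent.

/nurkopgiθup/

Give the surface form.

/p/ before /g/ (voiced) → [b]

[nurkobgiθup]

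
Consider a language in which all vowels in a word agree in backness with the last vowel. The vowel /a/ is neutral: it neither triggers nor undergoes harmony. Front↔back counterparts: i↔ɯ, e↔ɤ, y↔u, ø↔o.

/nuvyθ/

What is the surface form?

/u/ harmonizes with /y/ ([-back]) → [y]

[nyvyθ]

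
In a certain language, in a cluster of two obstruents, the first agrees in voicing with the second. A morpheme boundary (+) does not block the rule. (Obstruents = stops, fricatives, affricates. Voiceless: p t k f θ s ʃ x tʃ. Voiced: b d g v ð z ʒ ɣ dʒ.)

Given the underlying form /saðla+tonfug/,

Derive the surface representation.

[saðla+tonfug]

no segment meets the rule's conditions; no change.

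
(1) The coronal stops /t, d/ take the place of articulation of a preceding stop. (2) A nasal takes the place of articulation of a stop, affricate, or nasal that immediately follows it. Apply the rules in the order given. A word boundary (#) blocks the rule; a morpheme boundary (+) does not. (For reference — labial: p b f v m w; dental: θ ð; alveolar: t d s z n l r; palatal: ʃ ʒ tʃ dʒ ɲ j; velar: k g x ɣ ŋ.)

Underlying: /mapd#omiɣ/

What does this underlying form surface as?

Rule 1: /d/ after /p/ (labial) → [b]
After rule 1: mapb#omiɣ
Rule 2: no segment meets the rule's conditions; no change.

[mapb#omiɣ]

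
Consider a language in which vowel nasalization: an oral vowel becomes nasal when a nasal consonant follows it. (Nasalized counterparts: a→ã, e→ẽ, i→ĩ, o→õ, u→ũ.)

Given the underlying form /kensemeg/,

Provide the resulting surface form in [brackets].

/e/ before nasal /n/ → [ẽ]
/e/ before nasal /m/ → [ẽ]

[kẽnsẽmeg]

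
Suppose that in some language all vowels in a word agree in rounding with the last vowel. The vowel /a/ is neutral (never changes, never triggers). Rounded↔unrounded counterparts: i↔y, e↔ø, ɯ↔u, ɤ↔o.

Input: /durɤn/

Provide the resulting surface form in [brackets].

[dɯrɤn]

/u/ harmonizes with /ɤ/ ([-round]) → [ɯ]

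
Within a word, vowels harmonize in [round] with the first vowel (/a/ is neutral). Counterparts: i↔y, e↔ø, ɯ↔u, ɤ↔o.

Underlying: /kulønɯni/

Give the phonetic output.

[kulønuny]

/ɯ/ harmonizes with /u/ ([+round]) → [u]
/i/ harmonizes with /u/ ([+round]) → [y]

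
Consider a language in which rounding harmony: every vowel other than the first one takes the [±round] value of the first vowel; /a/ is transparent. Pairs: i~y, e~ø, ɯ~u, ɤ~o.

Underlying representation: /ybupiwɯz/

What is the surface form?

[ybupywuz]

/i/ harmonizes with /y/ ([+round]) → [y]
/ɯ/ harmonizes with /y/ ([+round]) → [u]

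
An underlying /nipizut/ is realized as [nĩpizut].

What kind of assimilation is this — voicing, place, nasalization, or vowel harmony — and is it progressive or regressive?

nasalization, progressive

/i/→[ĩ].
Each target copies a feature from the preceding segment, so the direction is progressive.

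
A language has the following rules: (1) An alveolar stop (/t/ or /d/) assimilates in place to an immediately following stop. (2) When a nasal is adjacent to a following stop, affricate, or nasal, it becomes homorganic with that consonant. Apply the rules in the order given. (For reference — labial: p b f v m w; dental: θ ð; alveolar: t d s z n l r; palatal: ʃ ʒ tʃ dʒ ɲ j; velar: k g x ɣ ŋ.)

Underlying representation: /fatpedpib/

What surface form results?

Rule 1: /t/ before /p/ (labial) → [p]
Rule 1: /d/ before /p/ (labial) → [b]
After rule 1: fappebpib
Rule 2: no segment meets the rule's conditions; no change.

[fappebpib]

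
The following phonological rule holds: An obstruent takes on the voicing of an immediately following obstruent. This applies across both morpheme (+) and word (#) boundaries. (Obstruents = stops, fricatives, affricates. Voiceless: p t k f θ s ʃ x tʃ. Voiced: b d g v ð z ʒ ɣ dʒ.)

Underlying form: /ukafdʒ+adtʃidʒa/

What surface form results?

/f/ before /dʒ/ (voiced) → [v]
/d/ before /tʃ/ (voiceless) → [t]

[ukavdʒ+attʃidʒa]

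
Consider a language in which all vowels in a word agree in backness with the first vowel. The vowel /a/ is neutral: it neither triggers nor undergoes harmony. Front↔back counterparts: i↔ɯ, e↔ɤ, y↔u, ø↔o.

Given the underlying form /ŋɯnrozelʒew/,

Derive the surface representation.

/e/ harmonizes with /ɯ/ ([+back]) → [ɤ]
/e/ harmonizes with /ɯ/ ([+back]) → [ɤ]

[ŋɯnrozɤlʒɤw]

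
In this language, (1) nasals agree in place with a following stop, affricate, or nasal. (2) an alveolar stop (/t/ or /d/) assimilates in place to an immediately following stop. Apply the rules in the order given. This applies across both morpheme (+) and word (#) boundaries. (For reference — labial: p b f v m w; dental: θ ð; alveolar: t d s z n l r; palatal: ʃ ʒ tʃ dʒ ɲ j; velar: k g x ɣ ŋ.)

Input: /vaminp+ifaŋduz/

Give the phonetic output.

[vamimp+ifanduz]

Rule 1: /n/ before /p/ (labial) → [m]
Rule 1: /ŋ/ before /d/ (alveolar) → [n]
After rule 1: vamimp+ifanduz
Rule 2: no segment meets the rule's conditions; no change.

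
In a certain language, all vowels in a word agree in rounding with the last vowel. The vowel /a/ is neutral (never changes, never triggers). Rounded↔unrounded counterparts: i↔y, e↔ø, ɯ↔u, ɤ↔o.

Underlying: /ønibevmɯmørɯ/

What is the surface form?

/ø/ harmonizes with /ɯ/ ([-round]) → [e]
/ø/ harmonizes with /ɯ/ ([-round]) → [e]

[enibevmɯmerɯ]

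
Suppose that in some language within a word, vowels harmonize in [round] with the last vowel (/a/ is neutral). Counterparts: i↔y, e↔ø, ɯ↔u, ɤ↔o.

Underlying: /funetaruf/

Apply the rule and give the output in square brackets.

/e/ harmonizes with /u/ ([+round]) → [ø]

[funøtaruf]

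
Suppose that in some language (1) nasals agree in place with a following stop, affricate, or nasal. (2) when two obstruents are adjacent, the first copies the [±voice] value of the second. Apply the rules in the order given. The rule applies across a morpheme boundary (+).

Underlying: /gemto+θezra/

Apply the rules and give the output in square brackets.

Rule 1: /m/ before /t/ (alveolar) → [n]
After rule 1: gento+θezra
Rule 2: no segment meets the rule's conditions; no change.

[gento+θezra]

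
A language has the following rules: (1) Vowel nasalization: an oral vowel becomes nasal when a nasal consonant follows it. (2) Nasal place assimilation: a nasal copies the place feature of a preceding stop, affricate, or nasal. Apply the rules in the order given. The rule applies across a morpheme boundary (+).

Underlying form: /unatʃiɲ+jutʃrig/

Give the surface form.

Rule 1: /u/ before nasal /n/ → [ũ]
Rule 1: /i/ before nasal /ɲ/ → [ĩ]
After rule 1: ũnatʃĩɲ+jutʃrig
Rule 2: no segment meets the rule's conditions; no change.

[ũnatʃĩɲ+jutʃrig]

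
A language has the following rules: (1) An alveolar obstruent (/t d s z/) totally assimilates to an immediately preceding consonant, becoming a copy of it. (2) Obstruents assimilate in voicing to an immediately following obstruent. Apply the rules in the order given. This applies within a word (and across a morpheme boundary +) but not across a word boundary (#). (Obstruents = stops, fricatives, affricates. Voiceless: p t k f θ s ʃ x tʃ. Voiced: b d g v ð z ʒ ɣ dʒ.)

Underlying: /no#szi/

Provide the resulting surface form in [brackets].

[no#ssi]

Rule 1: /z/ after /s/ → [s] (total assimilation)
After rule 1: no#ssi
Rule 2: no segment meets the rule's conditions; no change.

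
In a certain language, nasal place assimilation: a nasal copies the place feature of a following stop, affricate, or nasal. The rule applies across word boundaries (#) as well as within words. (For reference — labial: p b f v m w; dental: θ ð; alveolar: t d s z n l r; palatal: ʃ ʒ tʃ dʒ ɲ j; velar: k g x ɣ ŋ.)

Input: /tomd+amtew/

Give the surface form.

[tond+antew]

/m/ before /d/ (alveolar) → [n]
/m/ before /t/ (alveolar) → [n]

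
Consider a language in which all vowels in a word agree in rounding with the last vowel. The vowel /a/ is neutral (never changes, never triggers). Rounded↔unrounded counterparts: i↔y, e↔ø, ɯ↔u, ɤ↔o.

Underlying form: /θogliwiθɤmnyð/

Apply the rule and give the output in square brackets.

[θoglywyθomnyð]

/i/ harmonizes with /y/ ([+round]) → [y]
/i/ harmonizes with /y/ ([+round]) → [y]
/ɤ/ harmonizes with /y/ ([+round]) → [o]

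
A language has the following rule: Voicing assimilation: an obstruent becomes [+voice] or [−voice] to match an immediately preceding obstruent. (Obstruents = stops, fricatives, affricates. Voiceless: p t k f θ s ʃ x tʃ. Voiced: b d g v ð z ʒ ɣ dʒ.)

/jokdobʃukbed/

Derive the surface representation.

[joktobʒukped]

/d/ after /k/ (voiceless) → [t]
/ʃ/ after /b/ (voiced) → [ʒ]
/b/ after /k/ (voiceless) → [p]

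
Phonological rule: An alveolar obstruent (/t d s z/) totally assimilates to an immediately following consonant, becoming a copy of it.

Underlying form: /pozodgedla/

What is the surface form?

/d/ before /g/ → [g] (total assimilation)
/d/ before /l/ → [l] (total assimilation)

[pozoggella]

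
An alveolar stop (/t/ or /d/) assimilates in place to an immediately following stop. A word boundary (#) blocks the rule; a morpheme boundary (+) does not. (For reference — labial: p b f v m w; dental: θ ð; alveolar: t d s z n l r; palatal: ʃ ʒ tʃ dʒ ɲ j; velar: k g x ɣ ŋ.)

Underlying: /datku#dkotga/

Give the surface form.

/t/ before /k/ (velar) → [k]
/d/ before /k/ (velar) → [g]
/t/ before /g/ (velar) → [k]

[dakku#gkokga]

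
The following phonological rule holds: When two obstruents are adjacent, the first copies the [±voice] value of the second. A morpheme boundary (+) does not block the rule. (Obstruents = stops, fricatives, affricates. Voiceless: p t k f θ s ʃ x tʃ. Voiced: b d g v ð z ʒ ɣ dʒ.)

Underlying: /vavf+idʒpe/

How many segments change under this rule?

/v/ before /f/ (voiceless) → [f]
/dʒ/ before /p/ (voiceless) → [tʃ]
2 segments change.

2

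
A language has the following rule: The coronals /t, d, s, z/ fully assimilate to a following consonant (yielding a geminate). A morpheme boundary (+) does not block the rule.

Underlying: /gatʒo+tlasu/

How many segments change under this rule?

/t/ before /ʒ/ → [ʒ] (total assimilation)
/t/ before /l/ → [l] (total assimilation)
2 segments change.

2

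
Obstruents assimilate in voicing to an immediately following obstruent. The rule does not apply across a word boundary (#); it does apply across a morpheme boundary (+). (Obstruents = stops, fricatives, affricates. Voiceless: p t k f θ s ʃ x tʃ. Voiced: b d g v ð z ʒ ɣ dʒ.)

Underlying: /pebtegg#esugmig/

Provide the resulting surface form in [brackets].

[peptegg#esugmig]

/b/ before /t/ (voiceless) → [p]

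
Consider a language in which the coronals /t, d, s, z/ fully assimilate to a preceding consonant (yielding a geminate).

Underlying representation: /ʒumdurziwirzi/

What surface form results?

[ʒummurriwirri]

/d/ after /m/ → [m] (total assimilation)
/z/ after /r/ → [r] (total assimilation)
/z/ after /r/ → [r] (total assimilation)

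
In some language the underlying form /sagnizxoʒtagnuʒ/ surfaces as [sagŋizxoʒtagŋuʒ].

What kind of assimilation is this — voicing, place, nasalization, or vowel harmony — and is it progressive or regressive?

/n/→[ŋ] /n/→[ŋ].
Each target copies a feature from the preceding segment, so the direction is progressive.

place assimilation, progressive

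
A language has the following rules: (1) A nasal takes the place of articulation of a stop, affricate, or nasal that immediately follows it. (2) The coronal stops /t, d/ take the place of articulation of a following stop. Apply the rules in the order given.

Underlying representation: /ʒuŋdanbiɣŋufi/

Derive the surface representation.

Rule 1: /ŋ/ before /d/ (alveolar) → [n]
Rule 1: /n/ before /b/ (labial) → [m]
After rule 1: ʒundambiɣŋufi
Rule 2: no segment meets the rule's conditions; no change.

[ʒundambiɣŋufi]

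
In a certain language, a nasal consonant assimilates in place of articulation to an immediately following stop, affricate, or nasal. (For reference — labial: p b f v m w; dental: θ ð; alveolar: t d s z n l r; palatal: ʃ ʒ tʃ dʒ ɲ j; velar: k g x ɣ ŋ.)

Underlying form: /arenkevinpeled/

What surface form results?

/n/ before /k/ (velar) → [ŋ]
/n/ before /p/ (labial) → [m]

[areŋkevimpeled]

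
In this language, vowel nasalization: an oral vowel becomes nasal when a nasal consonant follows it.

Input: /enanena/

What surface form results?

[ẽnãnẽna]

/e/ before nasal /n/ → [ẽ]
/a/ before nasal /n/ → [ã]
/e/ before nasal /n/ → [ẽ]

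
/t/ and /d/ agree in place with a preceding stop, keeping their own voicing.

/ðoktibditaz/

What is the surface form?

[ðokkibbitaz]

/t/ after /k/ (velar) → [k]
/d/ after /b/ (labial) → [b]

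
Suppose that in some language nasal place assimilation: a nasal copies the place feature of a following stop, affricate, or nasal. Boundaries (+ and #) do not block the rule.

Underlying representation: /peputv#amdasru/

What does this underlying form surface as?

/m/ before /d/ (alveolar) → [n]

[peputv#andasru]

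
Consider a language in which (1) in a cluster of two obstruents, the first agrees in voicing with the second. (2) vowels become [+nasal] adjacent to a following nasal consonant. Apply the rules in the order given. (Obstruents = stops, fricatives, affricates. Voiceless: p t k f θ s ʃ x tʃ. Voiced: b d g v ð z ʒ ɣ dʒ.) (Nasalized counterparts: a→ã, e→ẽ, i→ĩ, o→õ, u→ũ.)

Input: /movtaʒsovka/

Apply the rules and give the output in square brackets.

[moftaʃsofka]

Rule 1: /v/ before /t/ (voiceless) → [f]
Rule 1: /ʒ/ before /s/ (voiceless) → [ʃ]
Rule 1: /v/ before /k/ (voiceless) → [f]
After rule 1: moftaʃsofka
Rule 2: no segment meets the rule's conditions; no change.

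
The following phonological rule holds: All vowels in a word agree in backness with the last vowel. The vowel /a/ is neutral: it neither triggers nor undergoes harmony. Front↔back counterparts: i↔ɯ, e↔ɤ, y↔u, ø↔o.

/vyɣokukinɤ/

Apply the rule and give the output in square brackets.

/y/ harmonizes with /ɤ/ ([+back]) → [u]
/i/ harmonizes with /ɤ/ ([+back]) → [ɯ]

[vuɣokukɯnɤ]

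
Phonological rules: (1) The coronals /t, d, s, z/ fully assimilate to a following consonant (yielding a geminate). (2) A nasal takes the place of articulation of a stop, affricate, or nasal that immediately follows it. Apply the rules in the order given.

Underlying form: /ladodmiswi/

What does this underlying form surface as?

Rule 1: /d/ before /m/ → [m] (total assimilation)
Rule 1: /s/ before /w/ → [w] (total assimilation)
After rule 1: ladommiwwi
Rule 2: no segment meets the rule's conditions; no change.

[ladommiwwi]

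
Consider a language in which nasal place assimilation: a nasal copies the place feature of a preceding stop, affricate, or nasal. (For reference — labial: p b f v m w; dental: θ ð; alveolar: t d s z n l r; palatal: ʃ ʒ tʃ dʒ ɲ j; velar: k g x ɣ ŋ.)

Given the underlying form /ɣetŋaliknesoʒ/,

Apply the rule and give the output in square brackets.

/ŋ/ after /t/ (alveolar) → [n]
/n/ after /k/ (velar) → [ŋ]

[ɣetnalikŋesoʒ]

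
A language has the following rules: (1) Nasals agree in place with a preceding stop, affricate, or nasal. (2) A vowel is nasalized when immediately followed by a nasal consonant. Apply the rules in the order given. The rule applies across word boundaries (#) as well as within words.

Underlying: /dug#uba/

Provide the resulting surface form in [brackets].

Rule 1: no segment meets the rule's conditions; no change.
After rule 1: dug#uba
Rule 2: no segment meets the rule's conditions; no change.

[dug#uba]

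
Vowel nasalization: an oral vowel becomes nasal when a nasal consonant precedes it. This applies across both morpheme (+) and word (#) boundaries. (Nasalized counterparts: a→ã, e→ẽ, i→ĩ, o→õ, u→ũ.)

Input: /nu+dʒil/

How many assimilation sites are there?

1

/u/ after nasal /n/ → [ũ]
1 segment changes.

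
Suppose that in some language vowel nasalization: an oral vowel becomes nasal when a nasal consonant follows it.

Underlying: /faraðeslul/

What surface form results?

[faraðeslul]

no segment meets the rule's conditions; no change.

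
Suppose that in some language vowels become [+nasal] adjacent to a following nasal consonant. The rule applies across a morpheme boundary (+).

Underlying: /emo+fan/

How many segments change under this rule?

2

/e/ before nasal /m/ → [ẽ]
/a/ before nasal /n/ → [ã]
2 segments change.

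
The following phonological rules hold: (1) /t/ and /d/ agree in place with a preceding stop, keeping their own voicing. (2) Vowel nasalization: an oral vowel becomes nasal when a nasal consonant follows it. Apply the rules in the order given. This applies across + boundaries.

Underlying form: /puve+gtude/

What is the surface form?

[puve+gkude]

Rule 1: /t/ after /g/ (velar) → [k]
After rule 1: puve+gkude
Rule 2: no segment meets the rule's conditions; no change.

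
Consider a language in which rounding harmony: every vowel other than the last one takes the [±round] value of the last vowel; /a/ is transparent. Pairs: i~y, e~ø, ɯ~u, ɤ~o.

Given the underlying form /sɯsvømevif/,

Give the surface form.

[sɯsvemevif]

/ø/ harmonizes with /i/ ([-round]) → [e]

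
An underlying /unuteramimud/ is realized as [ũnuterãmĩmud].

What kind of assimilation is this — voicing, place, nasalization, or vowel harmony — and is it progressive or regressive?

nasalization, regressive

/u/→[ũ] /a/→[ã] /i/→[ĩ].
Each target copies a feature from the following segment, so the direction is regressive.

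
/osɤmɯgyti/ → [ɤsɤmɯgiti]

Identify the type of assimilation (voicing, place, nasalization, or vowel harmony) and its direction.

/o/→[ɤ] /y/→[i].
Vowels agree with the last vowel, so the harmony is regressive.

vowel harmony, regressive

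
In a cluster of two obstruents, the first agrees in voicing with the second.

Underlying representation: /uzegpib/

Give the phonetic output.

/g/ before /p/ (voiceless) → [k]

[uzekpib]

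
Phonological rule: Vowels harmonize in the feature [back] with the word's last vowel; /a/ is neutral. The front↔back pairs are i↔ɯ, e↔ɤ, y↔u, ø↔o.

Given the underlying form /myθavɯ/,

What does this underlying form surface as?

/y/ harmonizes with /ɯ/ ([+back]) → [u]

[muθavɯ]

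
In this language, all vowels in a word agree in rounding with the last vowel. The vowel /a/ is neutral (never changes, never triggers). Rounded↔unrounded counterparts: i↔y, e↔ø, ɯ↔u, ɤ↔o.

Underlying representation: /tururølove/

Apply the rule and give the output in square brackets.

/u/ harmonizes with /e/ ([-round]) → [ɯ]
/u/ harmonizes with /e/ ([-round]) → [ɯ]
/ø/ harmonizes with /e/ ([-round]) → [e]
/o/ harmonizes with /e/ ([-round]) → [ɤ]

[tɯrɯrelɤve]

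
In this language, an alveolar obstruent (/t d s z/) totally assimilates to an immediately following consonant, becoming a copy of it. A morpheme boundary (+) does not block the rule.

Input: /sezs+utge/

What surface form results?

[sess+ugge]

/z/ before /s/ → [s] (total assimilation)
/t/ before /g/ → [g] (total assimilation)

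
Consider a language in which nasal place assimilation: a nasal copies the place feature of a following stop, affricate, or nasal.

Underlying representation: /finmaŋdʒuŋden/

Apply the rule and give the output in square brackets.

/n/ before /m/ (labial) → [m]
/ŋ/ before /dʒ/ (palatal) → [ɲ]
/ŋ/ before /d/ (alveolar) → [n]

[fimmaɲdʒunden]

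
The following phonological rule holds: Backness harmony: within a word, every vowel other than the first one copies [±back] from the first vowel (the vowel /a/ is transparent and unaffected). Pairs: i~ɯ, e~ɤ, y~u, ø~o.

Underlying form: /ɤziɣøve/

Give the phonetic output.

[ɤzɯɣovɤ]

/i/ harmonizes with /ɤ/ ([+back]) → [ɯ]
/ø/ harmonizes with /ɤ/ ([+back]) → [o]
/e/ harmonizes with /ɤ/ ([+back]) → [ɤ]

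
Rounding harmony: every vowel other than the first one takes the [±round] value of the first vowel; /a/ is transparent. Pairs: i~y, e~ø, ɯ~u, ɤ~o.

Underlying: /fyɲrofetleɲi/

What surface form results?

[fyɲroføtløɲy]

/e/ harmonizes with /y/ ([+round]) → [ø]
/e/ harmonizes with /y/ ([+round]) → [ø]
/i/ harmonizes with /y/ ([+round]) → [y]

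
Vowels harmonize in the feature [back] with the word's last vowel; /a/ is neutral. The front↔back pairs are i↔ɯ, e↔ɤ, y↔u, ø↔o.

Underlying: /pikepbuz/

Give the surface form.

[pɯkɤpbuz]

/i/ harmonizes with /u/ ([+back]) → [ɯ]
/e/ harmonizes with /u/ ([+back]) → [ɤ]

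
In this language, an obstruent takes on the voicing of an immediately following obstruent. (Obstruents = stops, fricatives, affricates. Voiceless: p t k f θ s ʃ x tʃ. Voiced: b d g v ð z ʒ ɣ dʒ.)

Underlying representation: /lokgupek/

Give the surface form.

/k/ before /g/ (voiced) → [g]

[loggupek]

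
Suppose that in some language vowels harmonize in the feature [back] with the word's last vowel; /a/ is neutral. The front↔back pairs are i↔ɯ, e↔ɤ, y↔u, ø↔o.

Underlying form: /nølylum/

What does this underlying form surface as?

/ø/ harmonizes with /u/ ([+back]) → [o]
/y/ harmonizes with /u/ ([+back]) → [u]

[nolulum]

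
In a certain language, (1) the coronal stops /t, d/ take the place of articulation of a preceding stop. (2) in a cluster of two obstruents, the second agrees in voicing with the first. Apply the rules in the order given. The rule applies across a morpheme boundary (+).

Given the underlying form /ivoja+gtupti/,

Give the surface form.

Rule 1: /t/ after /g/ (velar) → [k]
Rule 1: /t/ after /p/ (labial) → [p]
After rule 1: ivoja+gkuppi
Rule 2: /k/ after /g/ (voiced) → [g]

[ivoja+gguppi]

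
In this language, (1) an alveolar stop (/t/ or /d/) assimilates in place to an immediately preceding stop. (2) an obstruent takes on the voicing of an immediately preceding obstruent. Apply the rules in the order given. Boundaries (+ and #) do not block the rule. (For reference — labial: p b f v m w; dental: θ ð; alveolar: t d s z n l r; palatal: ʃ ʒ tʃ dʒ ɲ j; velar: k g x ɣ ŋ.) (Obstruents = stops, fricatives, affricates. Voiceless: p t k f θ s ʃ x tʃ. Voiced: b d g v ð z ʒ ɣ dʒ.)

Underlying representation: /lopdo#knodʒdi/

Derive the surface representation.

Rule 1: /d/ after /p/ (labial) → [b]
After rule 1: lopbo#knodʒdi
Rule 2: /b/ after /p/ (voiceless) → [p]

[loppo#knodʒdi]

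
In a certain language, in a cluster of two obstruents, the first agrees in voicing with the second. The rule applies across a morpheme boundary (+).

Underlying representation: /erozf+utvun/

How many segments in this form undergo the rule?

/z/ before /f/ (voiceless) → [s]
/t/ before /v/ (voiced) → [d]
2 segments change.

2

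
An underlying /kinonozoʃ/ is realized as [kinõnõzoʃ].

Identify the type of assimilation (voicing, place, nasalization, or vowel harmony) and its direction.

/o/→[õ] /o/→[õ].
Each target copies a feature from the preceding segment, so the direction is progressive.

nasalization, progressive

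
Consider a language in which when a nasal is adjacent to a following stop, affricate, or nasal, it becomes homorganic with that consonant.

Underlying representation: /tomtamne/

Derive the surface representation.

/m/ before /t/ (alveolar) → [n]
/m/ before /n/ (alveolar) → [n]

[tontanne]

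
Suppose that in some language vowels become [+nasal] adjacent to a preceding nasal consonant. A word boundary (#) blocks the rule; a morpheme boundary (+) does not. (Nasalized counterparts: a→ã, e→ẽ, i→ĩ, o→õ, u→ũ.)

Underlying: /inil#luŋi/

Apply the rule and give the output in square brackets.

[inĩl#luŋĩ]

/i/ after nasal /n/ → [ĩ]
/i/ after nasal /ŋ/ → [ĩ]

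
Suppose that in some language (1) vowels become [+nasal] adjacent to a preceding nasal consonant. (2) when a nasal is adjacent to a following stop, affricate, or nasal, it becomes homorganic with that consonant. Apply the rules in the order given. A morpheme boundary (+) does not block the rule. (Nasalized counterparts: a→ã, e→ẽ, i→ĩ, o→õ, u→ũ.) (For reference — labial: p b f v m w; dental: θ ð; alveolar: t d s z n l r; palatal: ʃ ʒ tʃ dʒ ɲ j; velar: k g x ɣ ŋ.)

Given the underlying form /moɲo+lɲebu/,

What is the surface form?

[mõɲõ+lɲẽbu]

Rule 1: /o/ after nasal /m/ → [õ]
Rule 1: /o/ after nasal /ɲ/ → [õ]
Rule 1: /e/ after nasal /ɲ/ → [ẽ]
After rule 1: mõɲõ+lɲẽbu
Rule 2: no segment meets the rule's conditions; no change.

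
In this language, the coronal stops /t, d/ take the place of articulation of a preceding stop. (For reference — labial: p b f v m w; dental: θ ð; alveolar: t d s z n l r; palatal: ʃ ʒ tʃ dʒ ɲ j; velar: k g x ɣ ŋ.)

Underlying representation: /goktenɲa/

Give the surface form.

[gokkenɲa]

/t/ after /k/ (velar) → [k]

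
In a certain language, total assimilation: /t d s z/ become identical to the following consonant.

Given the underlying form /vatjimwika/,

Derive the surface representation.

/t/ before /j/ → [j] (total assimilation)

[vajjimwika]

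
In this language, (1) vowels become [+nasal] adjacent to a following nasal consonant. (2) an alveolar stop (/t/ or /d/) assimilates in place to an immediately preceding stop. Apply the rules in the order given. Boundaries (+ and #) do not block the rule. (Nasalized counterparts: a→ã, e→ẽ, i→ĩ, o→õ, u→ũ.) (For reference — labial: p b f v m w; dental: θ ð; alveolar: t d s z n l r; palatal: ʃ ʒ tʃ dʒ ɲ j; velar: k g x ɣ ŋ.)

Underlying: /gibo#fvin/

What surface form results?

[gibo#fvĩn]

Rule 1: /i/ before nasal /n/ → [ĩ]
After rule 1: gibo#fvĩn
Rule 2: no segment meets the rule's conditions; no change.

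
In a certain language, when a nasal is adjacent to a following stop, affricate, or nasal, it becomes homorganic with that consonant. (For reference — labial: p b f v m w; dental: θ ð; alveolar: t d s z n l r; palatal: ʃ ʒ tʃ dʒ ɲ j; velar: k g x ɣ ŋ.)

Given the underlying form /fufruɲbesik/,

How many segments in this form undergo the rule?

1

/ɲ/ before /b/ (labial) → [m]
1 segment changes.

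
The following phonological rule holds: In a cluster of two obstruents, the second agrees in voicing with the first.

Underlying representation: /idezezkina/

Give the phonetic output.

/k/ after /z/ (voiced) → [g]

[idezezgina]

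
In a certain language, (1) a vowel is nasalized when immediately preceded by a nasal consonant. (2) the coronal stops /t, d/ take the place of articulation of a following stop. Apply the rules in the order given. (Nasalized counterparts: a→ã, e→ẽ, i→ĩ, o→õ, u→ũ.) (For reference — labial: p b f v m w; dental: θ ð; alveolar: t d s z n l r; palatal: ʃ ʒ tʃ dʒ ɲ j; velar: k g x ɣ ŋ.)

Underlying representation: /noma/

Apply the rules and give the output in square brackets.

[nõmã]

Rule 1: /o/ after nasal /n/ → [õ]
Rule 1: /a/ after nasal /m/ → [ã]
After rule 1: nõmã
Rule 2: no segment meets the rule's conditions; no change.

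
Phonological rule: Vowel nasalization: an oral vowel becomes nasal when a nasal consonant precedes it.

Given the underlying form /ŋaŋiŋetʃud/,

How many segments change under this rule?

/a/ after nasal /ŋ/ → [ã]
/i/ after nasal /ŋ/ → [ĩ]
/e/ after nasal /ŋ/ → [ẽ]
3 segments change.

3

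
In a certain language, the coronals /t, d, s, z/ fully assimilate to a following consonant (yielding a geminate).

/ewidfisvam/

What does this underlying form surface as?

[ewiffivvam]

/d/ before /f/ → [f] (total assimilation)
/s/ before /v/ → [v] (total assimilation)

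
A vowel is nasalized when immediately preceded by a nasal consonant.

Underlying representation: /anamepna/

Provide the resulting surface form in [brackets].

/a/ after nasal /n/ → [ã]
/e/ after nasal /m/ → [ẽ]
/a/ after nasal /n/ → [ã]

[anãmẽpnã]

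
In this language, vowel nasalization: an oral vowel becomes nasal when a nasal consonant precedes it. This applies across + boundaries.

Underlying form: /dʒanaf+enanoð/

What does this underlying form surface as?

/a/ after nasal /n/ → [ã]
/a/ after nasal /n/ → [ã]
/o/ after nasal /n/ → [õ]

[dʒanãf+enãnõð]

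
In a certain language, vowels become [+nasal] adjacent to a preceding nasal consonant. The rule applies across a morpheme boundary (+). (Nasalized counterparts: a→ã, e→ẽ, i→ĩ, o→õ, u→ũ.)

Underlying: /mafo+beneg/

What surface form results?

/a/ after nasal /m/ → [ã]
/e/ after nasal /n/ → [ẽ]

[mãfo+benẽg]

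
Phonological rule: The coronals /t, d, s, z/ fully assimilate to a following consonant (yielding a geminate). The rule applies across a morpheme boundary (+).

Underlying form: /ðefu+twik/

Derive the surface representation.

[ðefu+wwik]

/t/ before /w/ → [w] (total assimilation)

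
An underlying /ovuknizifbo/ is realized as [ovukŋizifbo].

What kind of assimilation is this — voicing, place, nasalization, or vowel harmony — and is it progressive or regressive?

/n/→[ŋ].
Each target copies a feature from the preceding segment, so the direction is progressive.

place assimilation, progressive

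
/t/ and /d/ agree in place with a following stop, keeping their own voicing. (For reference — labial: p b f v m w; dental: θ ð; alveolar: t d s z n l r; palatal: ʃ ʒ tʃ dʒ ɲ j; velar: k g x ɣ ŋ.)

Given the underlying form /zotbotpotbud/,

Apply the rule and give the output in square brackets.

[zopboppopbud]

/t/ before /b/ (labial) → [p]
/t/ before /p/ (labial) → [p]
/t/ before /b/ (labial) → [p]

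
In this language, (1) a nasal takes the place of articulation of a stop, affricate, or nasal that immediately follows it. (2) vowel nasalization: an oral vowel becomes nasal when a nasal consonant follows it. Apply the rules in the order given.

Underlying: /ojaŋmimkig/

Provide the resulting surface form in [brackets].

Rule 1: /ŋ/ before /m/ (labial) → [m]
Rule 1: /m/ before /k/ (velar) → [ŋ]
After rule 1: ojammiŋkig
Rule 2: /a/ before nasal /m/ → [ã]
Rule 2: /i/ before nasal /ŋ/ → [ĩ]

[ojãmmĩŋkig]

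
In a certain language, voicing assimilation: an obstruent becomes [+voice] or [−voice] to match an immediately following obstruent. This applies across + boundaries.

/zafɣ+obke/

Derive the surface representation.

/f/ before /ɣ/ (voiced) → [v]
/b/ before /k/ (voiceless) → [p]

[zavɣ+opke]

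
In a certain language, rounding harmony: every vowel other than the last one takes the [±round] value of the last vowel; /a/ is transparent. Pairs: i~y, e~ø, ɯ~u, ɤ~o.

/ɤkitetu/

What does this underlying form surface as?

[okytøtu]

/ɤ/ harmonizes with /u/ ([+round]) → [o]
/i/ harmonizes with /u/ ([+round]) → [y]
/e/ harmonizes with /u/ ([+round]) → [ø]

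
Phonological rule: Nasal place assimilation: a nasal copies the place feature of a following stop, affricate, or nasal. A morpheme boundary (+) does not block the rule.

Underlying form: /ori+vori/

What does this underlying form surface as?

[ori+vori]

no segment meets the rule's conditions; no change.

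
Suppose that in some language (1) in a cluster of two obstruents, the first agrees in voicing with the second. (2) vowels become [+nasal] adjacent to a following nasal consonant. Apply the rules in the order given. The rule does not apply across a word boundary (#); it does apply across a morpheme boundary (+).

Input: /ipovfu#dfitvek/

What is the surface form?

Rule 1: /v/ before /f/ (voiceless) → [f]
Rule 1: /d/ before /f/ (voiceless) → [t]
Rule 1: /t/ before /v/ (voiced) → [d]
After rule 1: ipoffu#tfidvek
Rule 2: no segment meets the rule's conditions; no change.

[ipoffu#tfidvek]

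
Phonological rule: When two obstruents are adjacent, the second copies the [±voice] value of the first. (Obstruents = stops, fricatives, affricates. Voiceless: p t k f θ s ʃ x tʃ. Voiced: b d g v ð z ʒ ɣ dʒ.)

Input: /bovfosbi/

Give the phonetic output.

/f/ after /v/ (voiced) → [v]
/b/ after /s/ (voiceless) → [p]

[bovvospi]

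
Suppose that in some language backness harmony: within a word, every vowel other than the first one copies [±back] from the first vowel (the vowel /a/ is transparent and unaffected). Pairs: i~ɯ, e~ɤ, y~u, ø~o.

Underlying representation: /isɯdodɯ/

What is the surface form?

/ɯ/ harmonizes with /i/ ([-back]) → [i]
/o/ harmonizes with /i/ ([-back]) → [ø]
/ɯ/ harmonizes with /i/ ([-back]) → [i]

[isidødi]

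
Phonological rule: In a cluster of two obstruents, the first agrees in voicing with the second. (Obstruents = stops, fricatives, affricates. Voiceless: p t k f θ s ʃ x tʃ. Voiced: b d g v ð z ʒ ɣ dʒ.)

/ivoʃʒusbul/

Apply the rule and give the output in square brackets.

[ivoʒʒuzbul]

/ʃ/ before /ʒ/ (voiced) → [ʒ]
/s/ before /b/ (voiced) → [z]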